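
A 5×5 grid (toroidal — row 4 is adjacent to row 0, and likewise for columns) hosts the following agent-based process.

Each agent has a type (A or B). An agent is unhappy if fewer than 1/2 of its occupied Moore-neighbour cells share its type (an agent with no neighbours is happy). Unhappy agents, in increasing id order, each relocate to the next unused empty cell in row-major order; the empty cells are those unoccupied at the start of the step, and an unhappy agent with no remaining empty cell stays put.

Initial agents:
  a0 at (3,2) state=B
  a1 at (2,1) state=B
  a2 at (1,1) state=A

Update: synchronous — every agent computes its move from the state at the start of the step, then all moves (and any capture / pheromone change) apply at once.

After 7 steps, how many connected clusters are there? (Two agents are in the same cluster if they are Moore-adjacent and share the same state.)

t=1: a0@(3,2):B a1@(2,1):B a2@(0,0):A
t=2: (unchanged — steady state)

2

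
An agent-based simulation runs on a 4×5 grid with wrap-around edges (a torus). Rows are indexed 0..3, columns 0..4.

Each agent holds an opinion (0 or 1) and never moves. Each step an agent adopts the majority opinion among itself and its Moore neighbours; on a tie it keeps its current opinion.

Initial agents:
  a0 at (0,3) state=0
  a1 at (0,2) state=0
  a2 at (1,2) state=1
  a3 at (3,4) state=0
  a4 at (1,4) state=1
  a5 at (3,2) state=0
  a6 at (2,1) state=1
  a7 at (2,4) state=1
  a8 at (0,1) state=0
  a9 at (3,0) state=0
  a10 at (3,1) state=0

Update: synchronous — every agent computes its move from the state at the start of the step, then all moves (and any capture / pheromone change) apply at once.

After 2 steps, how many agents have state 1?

2

t=1: a0@(0,3):0 a1@(0,2):0 a2@(1,2):0 a3@(3,4):0 a4@(1,4):1 a5@(3,2):0 a6@(2,1):0 a7@(2,4):1 a8@(0,1):0 a9@(3,0):0 a10@(3,1):0
t=2: (unchanged — steady state)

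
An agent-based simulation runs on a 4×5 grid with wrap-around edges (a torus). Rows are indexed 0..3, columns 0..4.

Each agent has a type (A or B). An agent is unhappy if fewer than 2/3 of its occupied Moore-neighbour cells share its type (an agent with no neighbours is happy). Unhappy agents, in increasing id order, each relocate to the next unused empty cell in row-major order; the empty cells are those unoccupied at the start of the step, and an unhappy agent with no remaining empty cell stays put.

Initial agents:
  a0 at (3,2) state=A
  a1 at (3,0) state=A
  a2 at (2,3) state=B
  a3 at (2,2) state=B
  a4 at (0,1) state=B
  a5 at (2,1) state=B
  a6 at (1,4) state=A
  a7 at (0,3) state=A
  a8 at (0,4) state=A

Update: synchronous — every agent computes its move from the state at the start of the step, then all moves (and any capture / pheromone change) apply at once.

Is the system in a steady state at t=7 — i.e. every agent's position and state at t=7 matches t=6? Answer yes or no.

no

t=1: a0@(0,0):A a1@(0,2):A a2@(1,0):B a3@(2,2):B a4@(1,1):B a5@(1,2):B a6@(1,4):A a7@(0,3):A a8@(0,4):A
t=2: a0@(0,1):A a1@(1,3):A a2@(2,0):B a3@(2,2):B a4@(2,1):B a5@(2,3):B a6@(1,4):A a7@(0,3):A a8@(0,4):A
t=3: a0@(0,1):A a1@(0,0):A a2@(0,2):B a3@(2,2):B a4@(2,1):B a5@(1,0):B a6@(1,1):A a7@(0,3):A a8@(0,4):A
t=4: a0@(1,2):A a1@(0,0):A a2@(1,3):B a3@(1,4):B a4@(2,1):B a5@(2,0):B a6@(2,3):A a7@(2,4):A a8@(0,4):A
t=5: a0@(0,1):A a1@(0,2):A a2@(0,3):B a3@(1,0):B a4@(1,1):B a5@(2,0):B a6@(2,2):A a7@(3,0):A a8@(3,1):A
t=6: a0@(0,0):A a1@(0,4):A a2@(1,2):B a3@(1,0):B a4@(1,3):B a5@(1,4):B a6@(2,1):A a7@(3,0):A a8@(3,1):A
t=7: a0@(0,1):A a1@(0,2):A a2@(0,3):B a3@(1,1):B a4@(1,3):B a5@(2,0):B a6@(2,2):A a7@(3,0):A a8@(3,1):A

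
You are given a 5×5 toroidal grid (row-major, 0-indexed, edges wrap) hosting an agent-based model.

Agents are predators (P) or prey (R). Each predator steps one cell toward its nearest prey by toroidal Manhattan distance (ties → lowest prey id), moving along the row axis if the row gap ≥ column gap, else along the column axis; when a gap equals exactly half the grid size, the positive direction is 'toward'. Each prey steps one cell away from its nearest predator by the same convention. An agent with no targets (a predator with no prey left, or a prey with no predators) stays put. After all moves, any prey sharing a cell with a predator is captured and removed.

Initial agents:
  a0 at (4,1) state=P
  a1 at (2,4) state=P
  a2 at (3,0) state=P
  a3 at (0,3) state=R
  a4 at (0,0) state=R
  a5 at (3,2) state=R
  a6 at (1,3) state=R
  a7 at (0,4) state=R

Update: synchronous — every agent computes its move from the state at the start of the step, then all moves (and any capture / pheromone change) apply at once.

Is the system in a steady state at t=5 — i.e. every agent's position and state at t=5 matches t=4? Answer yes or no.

t=1: a0@(0,1):P a1@(1,4):P a2@(4,0):P a3@(0,4):R a4@(1,0):R a5@(2,2):R a6@(0,3):R a7@(4,4):R
t=2: a0@(0,0):P a1@(0,4):P a2@(4,4):P a4@(1,1):R a5@(3,2):R a7@(4,3):R
t=3: a0@(1,0):P a1@(4,4):P a2@(4,3):P a4@(2,1):R a5@(3,1):R a7@(4,2):R
t=4: a0@(2,0):P a1@(4,3):P a2@(4,2):P a4@(3,1):R a5@(4,1):R a7@(4,1):R
t=5: a0@(3,0):P a1@(4,2):P a2@(4,1):P a5@(4,0):R a7@(4,0):R

no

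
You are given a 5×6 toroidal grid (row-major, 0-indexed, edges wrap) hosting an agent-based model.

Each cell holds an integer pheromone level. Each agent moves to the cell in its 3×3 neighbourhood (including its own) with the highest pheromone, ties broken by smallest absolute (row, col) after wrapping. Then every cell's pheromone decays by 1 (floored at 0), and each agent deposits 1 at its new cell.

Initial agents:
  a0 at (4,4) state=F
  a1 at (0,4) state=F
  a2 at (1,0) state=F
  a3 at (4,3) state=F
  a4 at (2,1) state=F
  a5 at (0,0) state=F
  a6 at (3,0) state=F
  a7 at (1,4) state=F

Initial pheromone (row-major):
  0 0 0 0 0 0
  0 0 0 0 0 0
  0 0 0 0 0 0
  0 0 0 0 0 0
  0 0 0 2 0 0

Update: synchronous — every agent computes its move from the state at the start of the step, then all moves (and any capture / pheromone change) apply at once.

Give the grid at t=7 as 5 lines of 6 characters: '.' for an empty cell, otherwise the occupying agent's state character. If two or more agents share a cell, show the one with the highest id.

F.....
......
......
......
...F..

t=1: a0@(4,3) a1@(4,3) a2@(0,0) a3@(4,3) a4@(1,0) a5@(0,0) a6@(2,0) a7@(0,3) | pheromone: 2 0 0 1 0 0 / 1 0 0 0 0 0 / 1 0 0 0 0 0 / 0 0 0 0 0 0 / 0 0 0 4 0 0
t=2: a0@(4,3) a1@(4,3) a2@(0,0) a3@(4,3) a4@(0,0) a5@(0,0) a6@(1,0) a7@(4,3) | pheromone: 4 0 0 0 0 0 / 1 0 0 0 0 0 / 0 0 0 0 0 0 / 0 0 0 0 0 0 / 0 0 0 7 0 0
t=3: a0@(4,3) a1@(4,3) a2@(0,0) a3@(4,3) a4@(0,0) a5@(0,0) a6@(0,0) a7@(4,3) | pheromone: 7 0 0 0 0 0 / 0 0 0 0 0 0 / 0 0 0 0 0 0 / 0 0 0 0 0 0 / 0 0 0 10 0 0
t=4: a0@(4,3) a1@(4,3) a2@(0,0) a3@(4,3) a4@(0,0) a5@(0,0) a6@(0,0) a7@(4,3) | pheromone: 10 0 0 0 0 0 / 0 0 0 0 0 0 / 0 0 0 0 0 0 / 0 0 0 0 0 0 / 0 0 0 13 0 0
t=5: a0@(4,3) a1@(4,3) a2@(0,0) a3@(4,3) a4@(0,0) a5@(0,0) a6@(0,0) a7@(4,3) | pheromone: 13 0 0 0 0 0 / 0 0 0 0 0 0 / 0 0 0 0 0 0 / 0 0 0 0 0 0 / 0 0 0 16 0 0
t=6: a0@(4,3) a1@(4,3) a2@(0,0) a3@(4,3) a4@(0,0) a5@(0,0) a6@(0,0) a7@(4,3) | pheromone: 16 0 0 0 0 0 / 0 0 0 0 0 0 / 0 0 0 0 0 0 / 0 0 0 0 0 0 / 0 0 0 19 0 0
t=7: a0@(4,3) a1@(4,3) a2@(0,0) a3@(4,3) a4@(0,0) a5@(0,0) a6@(0,0) a7@(4,3) | pheromone: 19 0 0 0 0 0 / 0 0 0 0 0 0 / 0 0 0 0 0 0 / 0 0 0 0 0 0 / 0 0 0 22 0 0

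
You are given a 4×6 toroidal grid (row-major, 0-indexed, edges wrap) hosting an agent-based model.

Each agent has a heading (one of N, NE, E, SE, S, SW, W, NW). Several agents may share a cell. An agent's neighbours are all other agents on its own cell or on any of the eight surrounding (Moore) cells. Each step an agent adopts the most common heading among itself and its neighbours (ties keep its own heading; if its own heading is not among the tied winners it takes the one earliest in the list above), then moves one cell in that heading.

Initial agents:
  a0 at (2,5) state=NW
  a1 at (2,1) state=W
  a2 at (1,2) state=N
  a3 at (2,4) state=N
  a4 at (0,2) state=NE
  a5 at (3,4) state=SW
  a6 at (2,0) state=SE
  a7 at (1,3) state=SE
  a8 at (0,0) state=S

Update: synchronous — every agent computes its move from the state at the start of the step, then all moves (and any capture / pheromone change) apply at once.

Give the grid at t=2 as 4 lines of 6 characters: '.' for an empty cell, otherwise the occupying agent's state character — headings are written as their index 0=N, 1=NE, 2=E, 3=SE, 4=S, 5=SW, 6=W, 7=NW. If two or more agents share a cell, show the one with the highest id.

t=1: a0@(1,4):NW a1@(2,0):W a2@(0,2):N a3@(1,4):N a4@(3,3):NE a5@(0,3):SW a6@(3,1):SE a7@(0,3):N a8@(1,0):S
t=2: a0@(0,4):N a1@(2,5):W a2@(3,2):N a3@(0,4):N a4@(2,3):N a5@(3,3):N a6@(0,2):SE a7@(3,3):N a8@(2,0):S

..3.0.
......
4..0.6
..00..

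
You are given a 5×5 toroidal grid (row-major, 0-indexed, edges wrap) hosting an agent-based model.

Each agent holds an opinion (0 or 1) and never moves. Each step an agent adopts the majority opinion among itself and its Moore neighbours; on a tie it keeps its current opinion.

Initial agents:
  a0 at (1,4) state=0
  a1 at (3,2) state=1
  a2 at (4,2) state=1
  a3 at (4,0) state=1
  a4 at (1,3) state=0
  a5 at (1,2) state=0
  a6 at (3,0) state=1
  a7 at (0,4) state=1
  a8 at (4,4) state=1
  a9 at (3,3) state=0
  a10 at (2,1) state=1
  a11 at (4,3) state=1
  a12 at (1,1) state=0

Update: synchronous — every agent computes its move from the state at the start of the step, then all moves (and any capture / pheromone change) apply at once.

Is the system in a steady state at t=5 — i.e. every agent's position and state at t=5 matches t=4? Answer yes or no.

t=1: a0@(1,4):0 a1@(3,2):1 a2@(4,2):1 a3@(4,0):1 a4@(1,3):0 a5@(1,2):0 a6@(3,0):1 a7@(0,4):1 a8@(4,4):1 a9@(3,3):1 a10@(2,1):1 a11@(4,3):1 a12@(1,1):0
t=2: (unchanged — steady state)

yes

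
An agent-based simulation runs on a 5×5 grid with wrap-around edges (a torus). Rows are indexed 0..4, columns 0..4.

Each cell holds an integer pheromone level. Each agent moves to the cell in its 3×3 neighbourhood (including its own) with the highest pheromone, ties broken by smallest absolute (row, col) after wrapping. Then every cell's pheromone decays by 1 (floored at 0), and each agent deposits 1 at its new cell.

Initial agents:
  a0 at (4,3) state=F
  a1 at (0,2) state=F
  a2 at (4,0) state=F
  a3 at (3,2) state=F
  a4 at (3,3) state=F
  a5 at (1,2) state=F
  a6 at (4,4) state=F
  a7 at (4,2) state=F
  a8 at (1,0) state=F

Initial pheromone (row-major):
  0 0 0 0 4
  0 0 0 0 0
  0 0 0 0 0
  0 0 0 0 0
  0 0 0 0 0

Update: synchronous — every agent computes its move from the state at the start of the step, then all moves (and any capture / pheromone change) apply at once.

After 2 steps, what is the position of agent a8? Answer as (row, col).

t=1: a0@(0,4) a1@(0,1) a2@(0,4) a3@(2,1) a4@(2,2) a5@(0,1) a6@(0,4) a7@(0,1) a8@(0,4) | pheromone: 0 3 0 0 7 / 0 0 0 0 0 / 0 1 1 0 0 / 0 0 0 0 0 / 0 0 0 0 0
t=2: a0@(0,4) a1@(0,1) a2@(0,4) a3@(2,1) a4@(2,1) a5@(0,1) a6@(0,4) a7@(0,1) a8@(0,4) | pheromone: 0 5 0 0 10 / 0 0 0 0 0 / 0 2 0 0 0 / 0 0 0 0 0 / 0 0 0 0 0

(0, 4)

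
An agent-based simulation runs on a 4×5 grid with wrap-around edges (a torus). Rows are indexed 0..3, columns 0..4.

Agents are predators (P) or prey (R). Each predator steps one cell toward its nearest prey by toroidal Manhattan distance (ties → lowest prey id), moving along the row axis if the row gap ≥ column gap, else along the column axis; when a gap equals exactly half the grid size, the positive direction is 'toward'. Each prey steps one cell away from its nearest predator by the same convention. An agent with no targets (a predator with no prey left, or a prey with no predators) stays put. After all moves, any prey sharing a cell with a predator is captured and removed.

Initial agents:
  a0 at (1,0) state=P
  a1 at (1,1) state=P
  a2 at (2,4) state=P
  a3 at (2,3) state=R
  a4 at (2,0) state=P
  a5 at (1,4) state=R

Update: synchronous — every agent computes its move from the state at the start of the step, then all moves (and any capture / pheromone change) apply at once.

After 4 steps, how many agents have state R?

2

t=1: a0@(1,4):P a1@(1,0):P a2@(2,3):P a3@(2,2):R a4@(2,4):P a5@(1,3):R
t=2: a0@(1,3):P a1@(1,4):P a2@(2,2):P a3@(2,1):R a4@(2,3):P a5@(1,2):R
t=3: a0@(1,2):P a1@(1,3):P a2@(2,1):P a3@(2,0):R a4@(2,2):P a5@(1,1):R
t=4: a0@(1,1):P a1@(1,2):P a2@(2,0):P a3@(2,4):R a4@(2,1):P a5@(1,0):R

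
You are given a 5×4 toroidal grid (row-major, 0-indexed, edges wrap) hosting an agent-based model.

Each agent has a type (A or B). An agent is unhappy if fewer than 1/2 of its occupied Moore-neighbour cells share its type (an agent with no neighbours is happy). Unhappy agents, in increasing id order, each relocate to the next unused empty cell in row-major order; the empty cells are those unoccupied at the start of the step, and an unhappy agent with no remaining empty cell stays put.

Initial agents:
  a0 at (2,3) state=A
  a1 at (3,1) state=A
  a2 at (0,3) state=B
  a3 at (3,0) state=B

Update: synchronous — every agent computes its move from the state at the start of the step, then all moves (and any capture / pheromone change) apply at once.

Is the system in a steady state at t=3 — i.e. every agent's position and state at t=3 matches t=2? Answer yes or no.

t=1: a0@(0,0):A a1@(0,1):A a2@(0,3):B a3@(0,2):B
t=2: (unchanged — steady state)

yes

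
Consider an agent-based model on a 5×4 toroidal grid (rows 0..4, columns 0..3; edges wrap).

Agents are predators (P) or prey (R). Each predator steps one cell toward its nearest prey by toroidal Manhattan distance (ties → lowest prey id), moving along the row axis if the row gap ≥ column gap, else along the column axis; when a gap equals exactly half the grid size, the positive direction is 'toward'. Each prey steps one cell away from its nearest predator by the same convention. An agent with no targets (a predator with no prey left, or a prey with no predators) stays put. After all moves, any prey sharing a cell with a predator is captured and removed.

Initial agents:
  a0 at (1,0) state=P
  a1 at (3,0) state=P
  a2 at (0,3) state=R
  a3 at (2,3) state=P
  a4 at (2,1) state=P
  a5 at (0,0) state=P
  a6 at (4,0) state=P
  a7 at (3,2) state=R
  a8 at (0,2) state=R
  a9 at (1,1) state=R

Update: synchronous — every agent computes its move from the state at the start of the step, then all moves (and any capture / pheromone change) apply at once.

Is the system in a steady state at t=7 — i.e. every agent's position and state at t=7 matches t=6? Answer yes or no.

yes

t=1: a0@(1,1):P a1@(3,1):P a2@(0,2):R a3@(1,3):P a4@(1,1):P a5@(0,3):P a6@(0,0):P a8@(0,1):R a9@(1,2):R
t=2: a0@(0,1):P a1@(4,1):P a3@(1,2):P a4@(0,1):P a5@(0,2):P a6@(0,1):P a9@(1,3):R
t=3: a0@(0,2):P a1@(0,1):P a3@(1,3):P a4@(0,2):P a5@(1,2):P a6@(0,2):P a9@(1,0):R
t=4: a0@(0,3):P a1@(1,1):P a3@(1,0):P a4@(0,3):P a5@(1,3):P a6@(0,3):P
t=5: (unchanged — steady state)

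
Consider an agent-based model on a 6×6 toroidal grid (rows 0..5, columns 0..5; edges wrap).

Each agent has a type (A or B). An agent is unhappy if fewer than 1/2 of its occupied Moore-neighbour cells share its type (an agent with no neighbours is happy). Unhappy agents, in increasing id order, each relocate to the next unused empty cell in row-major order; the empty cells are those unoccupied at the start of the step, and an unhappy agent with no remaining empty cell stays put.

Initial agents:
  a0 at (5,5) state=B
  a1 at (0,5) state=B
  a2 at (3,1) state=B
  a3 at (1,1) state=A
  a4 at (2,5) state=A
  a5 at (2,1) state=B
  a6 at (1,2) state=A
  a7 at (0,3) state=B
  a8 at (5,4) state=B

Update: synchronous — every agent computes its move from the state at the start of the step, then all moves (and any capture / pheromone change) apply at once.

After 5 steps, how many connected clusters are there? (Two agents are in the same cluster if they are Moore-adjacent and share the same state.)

t=1: a0@(5,5):B a1@(0,5):B a2@(3,1):B a3@(1,1):A a4@(2,5):A a5@(0,0):B a6@(0,1):A a7@(0,3):B a8@(5,4):B
t=2: (unchanged — steady state)

4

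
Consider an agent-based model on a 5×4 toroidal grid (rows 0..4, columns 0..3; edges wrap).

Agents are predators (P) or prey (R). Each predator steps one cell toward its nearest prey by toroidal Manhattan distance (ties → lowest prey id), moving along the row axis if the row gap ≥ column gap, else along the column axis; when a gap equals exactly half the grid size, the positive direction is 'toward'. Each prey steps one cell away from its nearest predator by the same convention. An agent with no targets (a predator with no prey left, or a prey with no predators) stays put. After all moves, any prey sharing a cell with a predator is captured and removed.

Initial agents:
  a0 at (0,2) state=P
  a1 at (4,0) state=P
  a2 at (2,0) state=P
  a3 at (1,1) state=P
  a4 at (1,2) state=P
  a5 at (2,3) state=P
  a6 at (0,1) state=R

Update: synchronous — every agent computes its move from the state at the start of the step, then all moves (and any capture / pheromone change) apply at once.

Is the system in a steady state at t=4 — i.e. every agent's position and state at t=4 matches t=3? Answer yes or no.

t=1: a0@(0,1):P a1@(0,0):P a2@(1,0):P a3@(0,1):P a4@(0,2):P a5@(1,3):P
t=2: (unchanged — steady state)

yes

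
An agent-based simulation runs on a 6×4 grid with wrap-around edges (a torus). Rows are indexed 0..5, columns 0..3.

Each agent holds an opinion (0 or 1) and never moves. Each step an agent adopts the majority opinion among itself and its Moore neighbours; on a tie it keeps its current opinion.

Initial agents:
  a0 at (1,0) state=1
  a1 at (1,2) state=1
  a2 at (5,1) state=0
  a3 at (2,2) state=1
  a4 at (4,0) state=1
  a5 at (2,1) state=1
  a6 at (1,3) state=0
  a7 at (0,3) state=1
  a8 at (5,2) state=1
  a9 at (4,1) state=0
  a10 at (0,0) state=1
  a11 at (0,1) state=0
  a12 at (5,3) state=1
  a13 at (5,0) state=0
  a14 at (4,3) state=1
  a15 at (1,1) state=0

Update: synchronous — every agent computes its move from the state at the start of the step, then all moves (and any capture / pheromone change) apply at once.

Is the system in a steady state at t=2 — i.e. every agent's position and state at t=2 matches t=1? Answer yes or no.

no

t=1: a0@(1,0):1 a1@(1,2):1 a2@(5,1):0 a3@(2,2):1 a4@(4,0):1 a5@(2,1):1 a6@(1,3):1 a7@(0,3):1 a8@(5,2):1 a9@(4,1):0 a10@(0,0):0 a11@(0,1):0 a12@(5,3):1 a13@(5,0):1 a14@(4,3):1 a15@(1,1):1
t=2: a0@(1,0):1 a1@(1,2):1 a2@(5,1):0 a3@(2,2):1 a4@(4,0):1 a5@(2,1):1 a6@(1,3):1 a7@(0,3):1 a8@(5,2):1 a9@(4,1):1 a10@(0,0):1 a11@(0,1):1 a12@(5,3):1 a13@(5,0):1 a14@(4,3):1 a15@(1,1):1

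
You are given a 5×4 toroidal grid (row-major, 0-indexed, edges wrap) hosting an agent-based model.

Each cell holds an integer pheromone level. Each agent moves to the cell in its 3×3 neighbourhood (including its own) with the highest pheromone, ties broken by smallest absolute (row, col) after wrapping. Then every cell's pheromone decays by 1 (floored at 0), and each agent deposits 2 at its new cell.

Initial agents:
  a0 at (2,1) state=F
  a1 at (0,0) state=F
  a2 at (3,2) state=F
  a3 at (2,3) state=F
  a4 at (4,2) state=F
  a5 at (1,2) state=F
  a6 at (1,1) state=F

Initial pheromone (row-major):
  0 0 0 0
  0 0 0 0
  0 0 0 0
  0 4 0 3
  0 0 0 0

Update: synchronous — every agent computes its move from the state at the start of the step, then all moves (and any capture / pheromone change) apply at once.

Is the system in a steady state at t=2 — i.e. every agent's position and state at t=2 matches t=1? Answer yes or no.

no

t=1: a0@(3,1) a1@(0,0) a2@(3,1) a3@(3,3) a4@(3,1) a5@(0,1) a6@(0,0) | pheromone: 4 2 0 0 / 0 0 0 0 / 0 0 0 0 / 0 9 0 4 / 0 0 0 0
t=2: a0@(3,1) a1@(0,0) a2@(3,1) a3@(3,3) a4@(3,1) a5@(0,0) a6@(0,0) | pheromone: 9 1 0 0 / 0 0 0 0 / 0 0 0 0 / 0 14 0 5 / 0 0 0 0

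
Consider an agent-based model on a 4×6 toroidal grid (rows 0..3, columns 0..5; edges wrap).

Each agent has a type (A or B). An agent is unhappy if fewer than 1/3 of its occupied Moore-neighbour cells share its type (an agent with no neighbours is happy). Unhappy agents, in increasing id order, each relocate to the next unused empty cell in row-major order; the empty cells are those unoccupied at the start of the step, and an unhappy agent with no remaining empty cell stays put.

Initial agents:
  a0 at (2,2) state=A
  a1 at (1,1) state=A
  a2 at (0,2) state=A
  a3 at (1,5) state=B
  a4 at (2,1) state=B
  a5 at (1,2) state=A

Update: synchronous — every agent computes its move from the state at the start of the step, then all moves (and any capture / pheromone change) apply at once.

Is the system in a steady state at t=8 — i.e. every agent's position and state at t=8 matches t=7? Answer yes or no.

t=1: a0@(2,2):A a1@(1,1):A a2@(0,2):A a3@(1,5):B a4@(0,0):B a5@(1,2):A
t=2: (unchanged — steady state)

yes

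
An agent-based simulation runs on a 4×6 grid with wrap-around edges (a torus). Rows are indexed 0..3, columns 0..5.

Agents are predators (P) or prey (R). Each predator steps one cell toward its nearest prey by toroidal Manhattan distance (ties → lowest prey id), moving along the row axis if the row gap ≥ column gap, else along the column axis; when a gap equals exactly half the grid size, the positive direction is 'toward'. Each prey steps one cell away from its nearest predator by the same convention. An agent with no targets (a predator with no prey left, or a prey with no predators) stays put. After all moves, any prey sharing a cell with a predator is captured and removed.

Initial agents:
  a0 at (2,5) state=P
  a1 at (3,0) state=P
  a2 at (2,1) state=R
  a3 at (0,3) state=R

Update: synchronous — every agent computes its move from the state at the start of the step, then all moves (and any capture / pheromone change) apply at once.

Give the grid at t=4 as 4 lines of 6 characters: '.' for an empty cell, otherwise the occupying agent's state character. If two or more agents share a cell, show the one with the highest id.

......
......
...P.R
..R...

t=1: a0@(2,0):P a1@(2,0):P a2@(2,2):R a3@(3,3):R
t=2: a0@(2,1):P a1@(2,1):P a2@(2,3):R a3@(3,2):R
t=3: a0@(2,2):P a1@(2,2):P a2@(2,4):R a3@(0,2):R
t=4: a0@(2,3):P a1@(2,3):P a2@(2,5):R a3@(3,2):R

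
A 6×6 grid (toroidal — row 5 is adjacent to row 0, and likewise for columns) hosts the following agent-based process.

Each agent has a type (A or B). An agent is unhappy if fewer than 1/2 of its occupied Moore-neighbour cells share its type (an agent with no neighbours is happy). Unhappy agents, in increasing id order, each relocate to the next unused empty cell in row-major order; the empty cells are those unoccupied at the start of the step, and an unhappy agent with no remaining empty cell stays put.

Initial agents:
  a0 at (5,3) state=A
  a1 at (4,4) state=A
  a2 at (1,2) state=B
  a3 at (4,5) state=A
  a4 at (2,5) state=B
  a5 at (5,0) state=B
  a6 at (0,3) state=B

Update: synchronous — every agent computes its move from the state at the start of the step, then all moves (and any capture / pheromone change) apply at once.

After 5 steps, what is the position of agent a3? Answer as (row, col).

(4, 5)

t=1: a0@(5,3):A a1@(4,4):A a2@(1,2):B a3@(4,5):A a4@(2,5):B a5@(0,0):B a6@(0,3):B
t=2: (unchanged — steady state)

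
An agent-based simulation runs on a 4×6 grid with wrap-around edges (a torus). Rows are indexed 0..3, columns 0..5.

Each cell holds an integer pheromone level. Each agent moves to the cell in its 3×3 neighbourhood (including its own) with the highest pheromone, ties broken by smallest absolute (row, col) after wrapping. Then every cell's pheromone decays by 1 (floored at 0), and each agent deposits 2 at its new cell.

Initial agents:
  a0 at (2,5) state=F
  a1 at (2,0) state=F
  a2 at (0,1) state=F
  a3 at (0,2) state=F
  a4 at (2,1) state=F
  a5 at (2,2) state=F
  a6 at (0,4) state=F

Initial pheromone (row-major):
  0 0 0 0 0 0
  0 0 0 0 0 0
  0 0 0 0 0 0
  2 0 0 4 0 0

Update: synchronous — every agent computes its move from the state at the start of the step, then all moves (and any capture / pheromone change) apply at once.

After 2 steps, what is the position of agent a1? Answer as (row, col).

t=1: a0@(3,0) a1@(3,0) a2@(3,0) a3@(3,3) a4@(3,0) a5@(3,3) a6@(3,3) | pheromone: 0 0 0 0 0 0 / 0 0 0 0 0 0 / 0 0 0 0 0 0 / 9 0 0 9 0 0
t=2: a0@(3,0) a1@(3,0) a2@(3,0) a3@(3,3) a4@(3,0) a5@(3,3) a6@(3,3) | pheromone: 0 0 0 0 0 0 / 0 0 0 0 0 0 / 0 0 0 0 0 0 / 16 0 0 14 0 0

(3, 0)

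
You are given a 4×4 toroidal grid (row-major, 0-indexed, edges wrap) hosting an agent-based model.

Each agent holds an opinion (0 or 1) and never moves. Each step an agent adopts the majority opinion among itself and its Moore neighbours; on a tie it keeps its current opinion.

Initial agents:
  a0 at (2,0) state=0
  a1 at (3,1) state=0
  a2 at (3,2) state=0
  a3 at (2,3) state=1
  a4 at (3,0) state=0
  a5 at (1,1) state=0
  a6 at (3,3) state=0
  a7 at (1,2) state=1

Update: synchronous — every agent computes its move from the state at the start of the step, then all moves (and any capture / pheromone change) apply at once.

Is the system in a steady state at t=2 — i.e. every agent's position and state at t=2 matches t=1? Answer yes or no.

no

t=1: a0@(2,0):0 a1@(3,1):0 a2@(3,2):0 a3@(2,3):0 a4@(3,0):0 a5@(1,1):0 a6@(3,3):0 a7@(1,2):1
t=2: a0@(2,0):0 a1@(3,1):0 a2@(3,2):0 a3@(2,3):0 a4@(3,0):0 a5@(1,1):0 a6@(3,3):0 a7@(1,2):0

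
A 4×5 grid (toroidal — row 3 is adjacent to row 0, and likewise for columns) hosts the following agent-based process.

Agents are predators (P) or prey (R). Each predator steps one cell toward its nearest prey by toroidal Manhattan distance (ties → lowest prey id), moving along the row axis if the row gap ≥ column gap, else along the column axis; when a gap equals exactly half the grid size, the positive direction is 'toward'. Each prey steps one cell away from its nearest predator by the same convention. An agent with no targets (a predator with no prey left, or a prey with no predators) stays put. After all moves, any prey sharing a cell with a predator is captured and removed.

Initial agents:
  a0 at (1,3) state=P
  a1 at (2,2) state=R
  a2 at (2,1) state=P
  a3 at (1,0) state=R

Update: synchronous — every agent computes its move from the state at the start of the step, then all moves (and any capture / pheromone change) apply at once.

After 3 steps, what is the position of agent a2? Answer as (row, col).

t=1: a0@(2,3):P a2@(2,2):P a3@(1,1):R
t=2: a0@(2,2):P a2@(1,2):P a3@(0,1):R
t=3: a0@(3,2):P a2@(0,2):P a3@(3,1):R

(0, 2)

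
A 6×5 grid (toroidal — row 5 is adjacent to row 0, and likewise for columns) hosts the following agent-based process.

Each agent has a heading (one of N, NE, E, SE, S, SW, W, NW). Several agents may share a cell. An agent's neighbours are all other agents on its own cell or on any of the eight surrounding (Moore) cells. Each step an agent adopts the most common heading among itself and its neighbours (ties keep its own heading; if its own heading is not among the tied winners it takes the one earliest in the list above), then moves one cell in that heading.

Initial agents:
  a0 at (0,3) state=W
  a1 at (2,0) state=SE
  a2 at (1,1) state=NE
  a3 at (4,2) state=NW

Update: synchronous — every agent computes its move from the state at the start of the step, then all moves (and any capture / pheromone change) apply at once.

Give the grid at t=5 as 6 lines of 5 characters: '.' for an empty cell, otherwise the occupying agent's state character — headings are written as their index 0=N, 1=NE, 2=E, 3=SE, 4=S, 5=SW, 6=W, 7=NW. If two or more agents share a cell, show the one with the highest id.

...6.
3....
.1...
.....
.....
..7..

t=1: a0@(0,2):W a1@(3,1):SE a2@(0,2):NE a3@(3,1):NW
t=2: a0@(0,1):W a1@(4,2):SE a2@(5,3):NE a3@(2,0):NW
t=3: a0@(0,0):W a1@(5,3):SE a2@(4,4):NE a3@(1,4):NW
t=4: a0@(0,4):W a1@(0,4):SE a2@(3,0):NE a3@(0,3):NW
t=5: a0@(0,3):W a1@(1,0):SE a2@(2,1):NE a3@(5,2):NW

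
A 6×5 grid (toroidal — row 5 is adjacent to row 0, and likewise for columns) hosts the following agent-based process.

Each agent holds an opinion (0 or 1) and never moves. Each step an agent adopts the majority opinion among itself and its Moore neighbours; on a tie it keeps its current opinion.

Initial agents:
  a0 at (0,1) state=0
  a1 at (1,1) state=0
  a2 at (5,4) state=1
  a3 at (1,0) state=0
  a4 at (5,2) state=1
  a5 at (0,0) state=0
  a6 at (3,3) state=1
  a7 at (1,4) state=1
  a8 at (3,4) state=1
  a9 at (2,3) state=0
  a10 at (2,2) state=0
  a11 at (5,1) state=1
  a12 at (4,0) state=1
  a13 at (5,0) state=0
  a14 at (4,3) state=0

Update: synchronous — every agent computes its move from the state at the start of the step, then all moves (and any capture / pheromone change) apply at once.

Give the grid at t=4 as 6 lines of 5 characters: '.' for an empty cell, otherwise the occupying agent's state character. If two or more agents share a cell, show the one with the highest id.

t=1: a0@(0,1):0 a1@(1,1):0 a2@(5,4):0 a3@(1,0):0 a4@(5,2):1 a5@(0,0):0 a6@(3,3):0 a7@(1,4):0 a8@(3,4):1 a9@(2,3):1 a10@(2,2):0 a11@(5,1):1 a12@(4,0):1 a13@(5,0):0 a14@(4,3):1
t=2: a0@(0,1):0 a1@(1,1):0 a2@(5,4):0 a3@(1,0):0 a4@(5,2):1 a5@(0,0):0 a6@(3,3):1 a7@(1,4):0 a8@(3,4):1 a9@(2,3):0 a10@(2,2):0 a11@(5,1):1 a12@(4,0):1 a13@(5,0):0 a14@(4,3):1
t=3: (unchanged — steady state)

00...
00..0
..00.
...11
1..1.
011.0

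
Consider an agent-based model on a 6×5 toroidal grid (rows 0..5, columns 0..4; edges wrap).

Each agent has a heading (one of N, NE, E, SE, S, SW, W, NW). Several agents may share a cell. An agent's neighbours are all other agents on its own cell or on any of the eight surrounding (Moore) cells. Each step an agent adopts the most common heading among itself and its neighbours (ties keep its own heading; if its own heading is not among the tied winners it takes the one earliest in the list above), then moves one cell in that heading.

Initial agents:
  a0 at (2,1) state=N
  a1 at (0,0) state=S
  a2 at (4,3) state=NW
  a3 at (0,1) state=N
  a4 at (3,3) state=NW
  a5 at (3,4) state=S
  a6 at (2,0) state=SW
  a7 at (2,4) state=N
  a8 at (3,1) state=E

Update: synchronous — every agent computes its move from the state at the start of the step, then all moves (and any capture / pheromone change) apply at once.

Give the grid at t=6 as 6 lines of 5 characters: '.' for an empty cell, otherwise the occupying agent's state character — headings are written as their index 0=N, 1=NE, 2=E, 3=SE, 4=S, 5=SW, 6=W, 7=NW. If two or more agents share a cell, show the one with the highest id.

.0...
.....
00..0
..77.
..7..
.....

t=1: a0@(1,1):N a1@(1,0):S a2@(3,2):NW a3@(5,1):N a4@(2,2):NW a5@(2,3):NW a6@(1,0):N a7@(1,4):N a8@(3,2):E
t=2: a0@(0,1):N a1@(0,0):N a2@(2,1):NW a3@(4,1):N a4@(1,1):NW a5@(1,2):NW a6@(0,0):N a7@(0,4):N a8@(2,1):NW
t=3: a0@(5,1):N a1@(5,0):N a2@(1,0):NW a3@(3,1):N a4@(0,0):NW a5@(0,1):NW a6@(5,0):N a7@(5,4):N a8@(1,0):NW
t=4: a0@(4,1):N a1@(4,0):N a2@(0,4):NW a3@(2,1):N a4@(5,4):NW a5@(5,0):NW a6@(4,0):N a7@(4,4):N a8@(0,4):NW
t=5: a0@(3,1):N a1@(3,0):N a2@(5,3):NW a3@(1,1):N a4@(4,3):NW a5@(4,4):NW a6@(3,0):N a7@(3,4):N a8@(5,3):NW
t=6: a0@(2,1):N a1@(2,0):N a2@(4,2):NW a3@(0,1):N a4@(3,2):NW a5@(3,3):NW a6@(2,0):N a7@(2,4):N a8@(4,2):NW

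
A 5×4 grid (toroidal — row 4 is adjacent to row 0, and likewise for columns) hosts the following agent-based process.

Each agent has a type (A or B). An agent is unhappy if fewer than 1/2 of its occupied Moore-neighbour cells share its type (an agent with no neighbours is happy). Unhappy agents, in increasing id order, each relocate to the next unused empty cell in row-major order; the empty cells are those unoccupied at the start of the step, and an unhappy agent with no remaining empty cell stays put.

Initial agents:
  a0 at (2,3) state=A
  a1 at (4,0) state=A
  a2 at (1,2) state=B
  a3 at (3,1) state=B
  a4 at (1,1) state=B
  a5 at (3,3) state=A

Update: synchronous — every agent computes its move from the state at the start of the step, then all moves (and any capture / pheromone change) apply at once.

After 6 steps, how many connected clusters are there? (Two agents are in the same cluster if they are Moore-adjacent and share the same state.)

2

t=1: a0@(2,3):A a1@(4,0):A a2@(1,2):B a3@(0,0):B a4@(1,1):B a5@(3,3):A
t=2: (unchanged — steady state)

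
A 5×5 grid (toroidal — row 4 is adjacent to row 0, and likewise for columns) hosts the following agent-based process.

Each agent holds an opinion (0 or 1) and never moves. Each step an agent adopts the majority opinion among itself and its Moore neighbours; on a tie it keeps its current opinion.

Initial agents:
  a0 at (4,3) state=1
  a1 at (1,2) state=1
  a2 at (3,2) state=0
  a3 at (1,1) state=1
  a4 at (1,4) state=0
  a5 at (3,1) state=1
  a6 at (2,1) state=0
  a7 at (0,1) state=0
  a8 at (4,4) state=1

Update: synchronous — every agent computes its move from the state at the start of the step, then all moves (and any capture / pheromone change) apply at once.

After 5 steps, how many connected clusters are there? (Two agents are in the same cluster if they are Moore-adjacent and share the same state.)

t=1: a0@(4,3):1 a1@(1,2):1 a2@(3,2):0 a3@(1,1):1 a4@(1,4):0 a5@(3,1):0 a6@(2,1):1 a7@(0,1):1 a8@(4,4):1
t=2: (unchanged — steady state)

4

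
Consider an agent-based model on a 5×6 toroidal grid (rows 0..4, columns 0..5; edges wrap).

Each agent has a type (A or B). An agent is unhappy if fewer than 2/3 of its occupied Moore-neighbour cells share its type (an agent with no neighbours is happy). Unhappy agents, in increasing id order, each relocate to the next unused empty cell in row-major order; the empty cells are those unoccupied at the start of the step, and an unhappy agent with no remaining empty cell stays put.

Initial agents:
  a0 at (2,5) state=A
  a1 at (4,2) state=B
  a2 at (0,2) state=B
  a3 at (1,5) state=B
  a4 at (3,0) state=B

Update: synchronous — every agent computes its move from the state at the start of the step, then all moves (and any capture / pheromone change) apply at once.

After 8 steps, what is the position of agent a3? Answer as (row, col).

t=1: a0@(0,0):A a1@(4,2):B a2@(0,2):B a3@(0,1):B a4@(0,3):B
t=2: a0@(0,4):A a1@(4,2):B a2@(0,2):B a3@(0,1):B a4@(0,3):B
t=3: a0@(0,0):A a1@(4,2):B a2@(0,2):B a3@(0,1):B a4@(0,3):B
t=4: a0@(0,4):A a1@(4,2):B a2@(0,2):B a3@(0,1):B a4@(0,3):B
t=5: a0@(0,0):A a1@(4,2):B a2@(0,2):B a3@(0,1):B a4@(0,3):B
t=6: a0@(0,4):A a1@(4,2):B a2@(0,2):B a3@(0,1):B a4@(0,3):B
t=7: a0@(0,0):A a1@(4,2):B a2@(0,2):B a3@(0,1):B a4@(0,3):B
t=8: a0@(0,4):A a1@(4,2):B a2@(0,2):B a3@(0,1):B a4@(0,3):B

(0, 1)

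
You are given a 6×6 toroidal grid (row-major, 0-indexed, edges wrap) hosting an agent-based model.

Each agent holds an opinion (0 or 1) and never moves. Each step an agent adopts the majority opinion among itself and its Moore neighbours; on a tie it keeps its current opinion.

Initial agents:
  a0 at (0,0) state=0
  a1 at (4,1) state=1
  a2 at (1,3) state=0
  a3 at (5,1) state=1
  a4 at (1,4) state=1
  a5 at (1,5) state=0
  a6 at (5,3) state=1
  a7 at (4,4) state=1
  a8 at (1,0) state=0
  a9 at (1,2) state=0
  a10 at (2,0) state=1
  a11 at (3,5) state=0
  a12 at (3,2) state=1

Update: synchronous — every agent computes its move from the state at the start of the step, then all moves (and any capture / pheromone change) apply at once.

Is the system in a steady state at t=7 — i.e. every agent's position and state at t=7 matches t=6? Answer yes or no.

t=1: a0@(0,0):0 a1@(4,1):1 a2@(1,3):0 a3@(5,1):1 a4@(1,4):0 a5@(1,5):0 a6@(5,3):1 a7@(4,4):1 a8@(1,0):0 a9@(1,2):0 a10@(2,0):0 a11@(3,5):1 a12@(3,2):1
t=2: (unchanged — steady state)

yes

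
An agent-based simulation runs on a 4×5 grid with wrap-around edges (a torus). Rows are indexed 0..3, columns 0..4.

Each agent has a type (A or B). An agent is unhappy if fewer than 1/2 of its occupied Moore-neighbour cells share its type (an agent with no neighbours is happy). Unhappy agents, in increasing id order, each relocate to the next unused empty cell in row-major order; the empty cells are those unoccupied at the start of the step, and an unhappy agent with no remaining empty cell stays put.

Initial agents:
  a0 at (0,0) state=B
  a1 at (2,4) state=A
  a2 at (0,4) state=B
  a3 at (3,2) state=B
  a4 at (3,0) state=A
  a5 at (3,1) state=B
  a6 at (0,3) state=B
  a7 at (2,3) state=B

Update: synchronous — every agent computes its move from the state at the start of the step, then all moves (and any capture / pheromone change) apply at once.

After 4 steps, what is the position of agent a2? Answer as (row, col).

t=1: a0@(0,0):B a1@(2,4):A a2@(0,4):B a3@(3,2):B a4@(0,1):A a5@(3,1):B a6@(0,3):B a7@(2,3):B
t=2: a0@(0,0):B a1@(0,2):A a2@(0,4):B a3@(3,2):B a4@(1,0):A a5@(3,1):B a6@(0,3):B a7@(2,3):B
t=3: a0@(0,0):B a1@(0,1):A a2@(0,4):B a3@(3,2):B a4@(1,1):A a5@(3,1):B a6@(0,3):B a7@(2,3):B
t=4: a0@(0,0):B a1@(0,2):A a2@(0,4):B a3@(3,2):B a4@(1,1):A a5@(3,1):B a6@(0,3):B a7@(2,3):B

(0, 4)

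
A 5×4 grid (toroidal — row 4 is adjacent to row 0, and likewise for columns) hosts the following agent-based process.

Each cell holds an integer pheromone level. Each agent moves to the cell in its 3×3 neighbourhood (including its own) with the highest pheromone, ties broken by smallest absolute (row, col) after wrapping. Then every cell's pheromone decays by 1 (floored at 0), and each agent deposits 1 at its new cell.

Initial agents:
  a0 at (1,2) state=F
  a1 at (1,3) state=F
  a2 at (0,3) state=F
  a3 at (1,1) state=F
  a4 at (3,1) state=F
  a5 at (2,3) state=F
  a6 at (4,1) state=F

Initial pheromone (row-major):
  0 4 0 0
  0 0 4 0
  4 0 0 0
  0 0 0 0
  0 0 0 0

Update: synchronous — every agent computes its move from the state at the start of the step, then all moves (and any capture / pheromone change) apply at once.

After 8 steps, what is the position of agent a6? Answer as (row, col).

(0, 1)

t=1: a0@(0,1) a1@(1,2) a2@(1,2) a3@(0,1) a4@(2,0) a5@(1,2) a6@(0,1) | pheromone: 0 6 0 0 / 0 0 6 0 / 4 0 0 0 / 0 0 0 0 / 0 0 0 0
t=2: a0@(0,1) a1@(0,1) a2@(0,1) a3@(0,1) a4@(2,0) a5@(0,1) a6@(0,1) | pheromone: 0 11 0 0 / 0 0 5 0 / 4 0 0 0 / 0 0 0 0 / 0 0 0 0
t=3: a0@(0,1) a1@(0,1) a2@(0,1) a3@(0,1) a4@(2,0) a5@(0,1) a6@(0,1) | pheromone: 0 16 0 0 / 0 0 4 0 / 4 0 0 0 / 0 0 0 0 / 0 0 0 0
t=4: a0@(0,1) a1@(0,1) a2@(0,1) a3@(0,1) a4@(2,0) a5@(0,1) a6@(0,1) | pheromone: 0 21 0 0 / 0 0 3 0 / 4 0 0 0 / 0 0 0 0 / 0 0 0 0
t=5: a0@(0,1) a1@(0,1) a2@(0,1) a3@(0,1) a4@(2,0) a5@(0,1) a6@(0,1) | pheromone: 0 26 0 0 / 0 0 2 0 / 4 0 0 0 / 0 0 0 0 / 0 0 0 0
t=6: a0@(0,1) a1@(0,1) a2@(0,1) a3@(0,1) a4@(2,0) a5@(0,1) a6@(0,1) | pheromone: 0 31 0 0 / 0 0 1 0 / 4 0 0 0 / 0 0 0 0 / 0 0 0 0
t=7: a0@(0,1) a1@(0,1) a2@(0,1) a3@(0,1) a4@(2,0) a5@(0,1) a6@(0,1) | pheromone: 0 36 0 0 / 0 0 0 0 / 4 0 0 0 / 0 0 0 0 / 0 0 0 0
t=8: a0@(0,1) a1@(0,1) a2@(0,1) a3@(0,1) a4@(2,0) a5@(0,1) a6@(0,1) | pheromone: 0 41 0 0 / 0 0 0 0 / 4 0 0 0 / 0 0 0 0 / 0 0 0 0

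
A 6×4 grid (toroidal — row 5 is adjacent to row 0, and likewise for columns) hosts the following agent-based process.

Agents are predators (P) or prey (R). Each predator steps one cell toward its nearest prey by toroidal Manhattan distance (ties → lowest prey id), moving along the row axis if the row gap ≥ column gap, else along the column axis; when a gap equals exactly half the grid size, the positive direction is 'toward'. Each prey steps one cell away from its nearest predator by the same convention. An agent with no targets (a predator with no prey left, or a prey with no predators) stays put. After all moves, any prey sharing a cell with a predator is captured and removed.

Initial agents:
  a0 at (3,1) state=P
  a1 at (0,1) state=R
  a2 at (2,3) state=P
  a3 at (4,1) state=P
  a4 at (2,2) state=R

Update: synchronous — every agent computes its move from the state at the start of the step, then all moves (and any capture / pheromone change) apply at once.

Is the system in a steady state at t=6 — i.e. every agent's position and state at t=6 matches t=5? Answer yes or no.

t=1: a0@(2,1):P a1@(1,1):R a2@(2,2):P a3@(5,1):P
t=2: a0@(1,1):P a2@(1,2):P a3@(0,1):P
t=3: (unchanged — steady state)

yes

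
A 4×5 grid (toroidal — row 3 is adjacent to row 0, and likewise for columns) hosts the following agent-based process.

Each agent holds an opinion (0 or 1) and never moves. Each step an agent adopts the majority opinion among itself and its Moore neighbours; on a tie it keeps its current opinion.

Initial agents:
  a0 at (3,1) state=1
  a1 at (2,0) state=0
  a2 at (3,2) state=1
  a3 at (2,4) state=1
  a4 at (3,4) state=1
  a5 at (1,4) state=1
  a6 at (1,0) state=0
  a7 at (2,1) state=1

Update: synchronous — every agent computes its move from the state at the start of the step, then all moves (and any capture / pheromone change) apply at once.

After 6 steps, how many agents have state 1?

t=1: a0@(3,1):1 a1@(2,0):1 a2@(3,2):1 a3@(2,4):1 a4@(3,4):1 a5@(1,4):1 a6@(1,0):1 a7@(2,1):1
t=2: (unchanged — steady state)

8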